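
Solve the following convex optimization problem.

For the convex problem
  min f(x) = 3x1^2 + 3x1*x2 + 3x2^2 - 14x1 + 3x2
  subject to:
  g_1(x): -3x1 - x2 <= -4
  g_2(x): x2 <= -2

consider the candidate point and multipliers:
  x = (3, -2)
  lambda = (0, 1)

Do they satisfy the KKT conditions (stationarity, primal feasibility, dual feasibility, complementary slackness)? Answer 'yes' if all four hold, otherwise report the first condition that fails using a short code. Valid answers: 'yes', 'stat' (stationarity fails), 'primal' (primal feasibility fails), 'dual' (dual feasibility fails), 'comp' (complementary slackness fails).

Gradient of f: grad f(x) = Q x + c = (-2, 0)
Constraint values g_i(x) = a_i^T x - b_i:
  g_1((3, -2)) = -3
  g_2((3, -2)) = 0
Stationarity residual: grad f(x) + sum_i lambda_i a_i = (-2, 1)
  -> stationarity FAILS
Primal feasibility (all g_i <= 0): OK
Dual feasibility (all lambda_i >= 0): OK
Complementary slackness (lambda_i * g_i(x) = 0 for all i): OK

Verdict: the first failing condition is stationarity -> stat.

stat


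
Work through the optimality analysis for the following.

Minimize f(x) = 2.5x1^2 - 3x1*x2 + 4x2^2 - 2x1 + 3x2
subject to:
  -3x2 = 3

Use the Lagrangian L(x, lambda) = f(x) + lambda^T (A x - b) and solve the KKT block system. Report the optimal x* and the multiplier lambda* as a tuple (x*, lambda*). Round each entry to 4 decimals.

Form the Lagrangian:
  L(x, lambda) = (1/2) x^T Q x + c^T x + lambda^T (A x - b)
Stationarity (grad_x L = 0): Q x + c + A^T lambda = 0.
Primal feasibility: A x = b.

This gives the KKT block system:
  [ Q   A^T ] [ x     ]   [-c ]
  [ A    0  ] [ lambda ] = [ b ]

Solving the linear system:
  x*      = (-0.2, -1)
  lambda* = (-1.4667)
  f(x*)   = 0.9

x* = (-0.2, -1), lambda* = (-1.4667)


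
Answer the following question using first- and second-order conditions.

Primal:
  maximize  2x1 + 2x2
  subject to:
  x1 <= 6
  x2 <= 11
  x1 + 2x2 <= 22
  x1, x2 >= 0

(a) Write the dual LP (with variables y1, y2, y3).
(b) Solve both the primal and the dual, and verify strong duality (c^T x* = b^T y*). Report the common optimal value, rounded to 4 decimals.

The standard primal-dual pair for 'max c^T x s.t. A x <= b, x >= 0' is:
  Dual:  min b^T y  s.t.  A^T y >= c,  y >= 0.

So the dual LP is:
  minimize  6y1 + 11y2 + 22y3
  subject to:
    y1 + y3 >= 2
    y2 + 2y3 >= 2
    y1, y2, y3 >= 0

Solving the primal: x* = (6, 8).
  primal value c^T x* = 28.
Solving the dual: y* = (1, 0, 1).
  dual value b^T y* = 28.
Strong duality: c^T x* = b^T y*. Confirmed.

28


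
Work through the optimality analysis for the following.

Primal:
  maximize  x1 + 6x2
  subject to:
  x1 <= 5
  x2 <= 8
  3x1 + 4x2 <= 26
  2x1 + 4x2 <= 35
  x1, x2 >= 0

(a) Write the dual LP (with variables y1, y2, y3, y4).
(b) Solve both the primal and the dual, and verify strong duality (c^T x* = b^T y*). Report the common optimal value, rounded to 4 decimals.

The standard primal-dual pair for 'max c^T x s.t. A x <= b, x >= 0' is:
  Dual:  min b^T y  s.t.  A^T y >= c,  y >= 0.

So the dual LP is:
  minimize  5y1 + 8y2 + 26y3 + 35y4
  subject to:
    y1 + 3y3 + 2y4 >= 1
    y2 + 4y3 + 4y4 >= 6
    y1, y2, y3, y4 >= 0

Solving the primal: x* = (0, 6.5).
  primal value c^T x* = 39.
Solving the dual: y* = (0, 0, 1.5, 0).
  dual value b^T y* = 39.
Strong duality: c^T x* = b^T y*. Confirmed.

39


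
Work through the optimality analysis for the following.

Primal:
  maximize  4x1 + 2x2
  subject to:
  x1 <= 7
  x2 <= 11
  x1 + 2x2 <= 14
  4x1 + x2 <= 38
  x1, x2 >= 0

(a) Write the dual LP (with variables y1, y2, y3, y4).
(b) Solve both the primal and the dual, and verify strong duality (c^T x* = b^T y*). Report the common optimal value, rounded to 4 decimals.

The standard primal-dual pair for 'max c^T x s.t. A x <= b, x >= 0' is:
  Dual:  min b^T y  s.t.  A^T y >= c,  y >= 0.

So the dual LP is:
  minimize  7y1 + 11y2 + 14y3 + 38y4
  subject to:
    y1 + y3 + 4y4 >= 4
    y2 + 2y3 + y4 >= 2
    y1, y2, y3, y4 >= 0

Solving the primal: x* = (7, 3.5).
  primal value c^T x* = 35.
Solving the dual: y* = (3, 0, 1, 0).
  dual value b^T y* = 35.
Strong duality: c^T x* = b^T y*. Confirmed.

35


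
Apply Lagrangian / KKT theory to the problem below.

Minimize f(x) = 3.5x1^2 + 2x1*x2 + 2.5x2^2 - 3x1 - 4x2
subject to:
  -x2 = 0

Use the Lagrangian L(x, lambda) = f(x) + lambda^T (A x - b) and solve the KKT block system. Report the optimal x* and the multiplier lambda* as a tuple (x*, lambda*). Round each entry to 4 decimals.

Form the Lagrangian:
  L(x, lambda) = (1/2) x^T Q x + c^T x + lambda^T (A x - b)
Stationarity (grad_x L = 0): Q x + c + A^T lambda = 0.
Primal feasibility: A x = b.

This gives the KKT block system:
  [ Q   A^T ] [ x     ]   [-c ]
  [ A    0  ] [ lambda ] = [ b ]

Solving the linear system:
  x*      = (0.4286, 0)
  lambda* = (-3.1429)
  f(x*)   = -0.6429

x* = (0.4286, 0), lambda* = (-3.1429)


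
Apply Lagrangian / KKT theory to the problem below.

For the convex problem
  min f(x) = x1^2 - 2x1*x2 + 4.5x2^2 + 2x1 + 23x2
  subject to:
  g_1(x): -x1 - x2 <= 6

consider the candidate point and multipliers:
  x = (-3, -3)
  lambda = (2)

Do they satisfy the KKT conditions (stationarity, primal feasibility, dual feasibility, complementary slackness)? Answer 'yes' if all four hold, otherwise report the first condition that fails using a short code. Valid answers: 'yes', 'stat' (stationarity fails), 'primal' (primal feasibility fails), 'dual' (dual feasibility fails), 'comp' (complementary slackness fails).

Gradient of f: grad f(x) = Q x + c = (2, 2)
Constraint values g_i(x) = a_i^T x - b_i:
  g_1((-3, -3)) = 0
Stationarity residual: grad f(x) + sum_i lambda_i a_i = (0, 0)
  -> stationarity OK
Primal feasibility (all g_i <= 0): OK
Dual feasibility (all lambda_i >= 0): OK
Complementary slackness (lambda_i * g_i(x) = 0 for all i): OK

Verdict: yes, KKT holds.

yes


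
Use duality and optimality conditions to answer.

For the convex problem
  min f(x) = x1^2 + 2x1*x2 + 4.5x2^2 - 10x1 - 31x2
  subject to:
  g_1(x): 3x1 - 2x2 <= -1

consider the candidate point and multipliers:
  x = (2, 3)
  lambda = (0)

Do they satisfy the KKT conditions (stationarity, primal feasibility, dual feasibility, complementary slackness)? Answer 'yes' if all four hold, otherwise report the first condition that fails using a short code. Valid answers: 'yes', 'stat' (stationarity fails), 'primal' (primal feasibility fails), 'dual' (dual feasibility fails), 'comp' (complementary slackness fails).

Gradient of f: grad f(x) = Q x + c = (0, 0)
Constraint values g_i(x) = a_i^T x - b_i:
  g_1((2, 3)) = 1
Stationarity residual: grad f(x) + sum_i lambda_i a_i = (0, 0)
  -> stationarity OK
Primal feasibility (all g_i <= 0): FAILS
Dual feasibility (all lambda_i >= 0): OK
Complementary slackness (lambda_i * g_i(x) = 0 for all i): OK

Verdict: the first failing condition is primal_feasibility -> primal.

primal


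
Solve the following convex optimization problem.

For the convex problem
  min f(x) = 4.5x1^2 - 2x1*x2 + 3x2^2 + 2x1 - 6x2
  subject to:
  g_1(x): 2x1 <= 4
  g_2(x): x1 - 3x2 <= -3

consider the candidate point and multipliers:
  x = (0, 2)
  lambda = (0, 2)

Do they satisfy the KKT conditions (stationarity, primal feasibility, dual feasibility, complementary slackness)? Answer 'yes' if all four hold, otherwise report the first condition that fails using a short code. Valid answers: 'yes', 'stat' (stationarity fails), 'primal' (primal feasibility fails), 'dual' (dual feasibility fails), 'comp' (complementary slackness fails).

Gradient of f: grad f(x) = Q x + c = (-2, 6)
Constraint values g_i(x) = a_i^T x - b_i:
  g_1((0, 2)) = -4
  g_2((0, 2)) = -3
Stationarity residual: grad f(x) + sum_i lambda_i a_i = (0, 0)
  -> stationarity OK
Primal feasibility (all g_i <= 0): OK
Dual feasibility (all lambda_i >= 0): OK
Complementary slackness (lambda_i * g_i(x) = 0 for all i): FAILS

Verdict: the first failing condition is complementary_slackness -> comp.

comp


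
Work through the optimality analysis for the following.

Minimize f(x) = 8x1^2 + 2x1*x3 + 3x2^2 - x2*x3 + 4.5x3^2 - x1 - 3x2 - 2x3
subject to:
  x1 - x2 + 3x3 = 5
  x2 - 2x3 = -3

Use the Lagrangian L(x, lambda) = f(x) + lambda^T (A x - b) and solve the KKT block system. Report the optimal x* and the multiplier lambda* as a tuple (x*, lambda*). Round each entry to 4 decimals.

Form the Lagrangian:
  L(x, lambda) = (1/2) x^T Q x + c^T x + lambda^T (A x - b)
Stationarity (grad_x L = 0): Q x + c + A^T lambda = 0.
Primal feasibility: A x = b.

This gives the KKT block system:
  [ Q   A^T ] [ x     ]   [-c ]
  [ A    0  ] [ lambda ] = [ b ]

Solving the linear system:
  x*      = (0.3415, 0.3171, 1.6585)
  lambda* = (-7.7805, -5.0244)
  f(x*)   = 9.6098

x* = (0.3415, 0.3171, 1.6585), lambda* = (-7.7805, -5.0244)


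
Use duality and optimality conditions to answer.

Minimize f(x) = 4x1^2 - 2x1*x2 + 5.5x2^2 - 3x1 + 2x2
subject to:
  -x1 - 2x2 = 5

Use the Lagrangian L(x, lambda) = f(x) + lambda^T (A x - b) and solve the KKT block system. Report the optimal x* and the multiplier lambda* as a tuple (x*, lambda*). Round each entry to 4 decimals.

Form the Lagrangian:
  L(x, lambda) = (1/2) x^T Q x + c^T x + lambda^T (A x - b)
Stationarity (grad_x L = 0): Q x + c + A^T lambda = 0.
Primal feasibility: A x = b.

This gives the KKT block system:
  [ Q   A^T ] [ x     ]   [-c ]
  [ A    0  ] [ lambda ] = [ b ]

Solving the linear system:
  x*      = (-1.1569, -1.9216)
  lambda* = (-8.4118)
  f(x*)   = 20.8431

x* = (-1.1569, -1.9216), lambda* = (-8.4118)


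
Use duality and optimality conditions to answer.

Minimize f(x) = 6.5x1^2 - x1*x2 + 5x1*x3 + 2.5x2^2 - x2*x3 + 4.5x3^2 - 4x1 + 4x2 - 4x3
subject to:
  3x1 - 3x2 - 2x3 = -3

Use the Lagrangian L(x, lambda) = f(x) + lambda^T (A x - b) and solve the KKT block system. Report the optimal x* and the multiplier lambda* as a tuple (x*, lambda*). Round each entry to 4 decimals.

Form the Lagrangian:
  L(x, lambda) = (1/2) x^T Q x + c^T x + lambda^T (A x - b)
Stationarity (grad_x L = 0): Q x + c + A^T lambda = 0.
Primal feasibility: A x = b.

This gives the KKT block system:
  [ Q   A^T ] [ x     ]   [-c ]
  [ A    0  ] [ lambda ] = [ b ]

Solving the linear system:
  x*      = (-0.3259, 0.067, 0.9107)
  lambda* = (1.25)
  f(x*)   = 0.8393

x* = (-0.3259, 0.067, 0.9107), lambda* = (1.25)


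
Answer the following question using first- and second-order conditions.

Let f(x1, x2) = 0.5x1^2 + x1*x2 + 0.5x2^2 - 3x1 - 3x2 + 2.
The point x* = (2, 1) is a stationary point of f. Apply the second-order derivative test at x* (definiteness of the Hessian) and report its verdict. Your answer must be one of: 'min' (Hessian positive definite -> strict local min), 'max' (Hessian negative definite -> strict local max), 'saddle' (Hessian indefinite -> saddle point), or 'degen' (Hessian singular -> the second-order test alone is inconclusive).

Compute the Hessian H = grad^2 f:
  H = [[1, 1], [1, 1]]
Verify stationarity: grad f(x*) = H x* + g = (0, 0).
Eigenvalues of H: 0, 2.
H has a zero eigenvalue (singular; positive semidefinite but not definite), so H is neither positive definite, negative definite, nor indefinite. The second-order test alone is inconclusive -> degen.
(Indeed, f is constant along the null direction of H through x*, so x* is not a strict local extremum.)

degen


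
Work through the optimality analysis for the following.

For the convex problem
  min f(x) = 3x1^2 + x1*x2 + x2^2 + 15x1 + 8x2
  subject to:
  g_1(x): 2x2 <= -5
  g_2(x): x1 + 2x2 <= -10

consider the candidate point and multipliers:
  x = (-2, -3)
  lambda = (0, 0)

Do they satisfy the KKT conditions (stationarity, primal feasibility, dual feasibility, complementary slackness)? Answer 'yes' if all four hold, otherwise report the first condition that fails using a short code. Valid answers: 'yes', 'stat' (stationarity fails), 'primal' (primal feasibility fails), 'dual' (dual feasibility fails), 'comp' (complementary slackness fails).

Gradient of f: grad f(x) = Q x + c = (0, 0)
Constraint values g_i(x) = a_i^T x - b_i:
  g_1((-2, -3)) = -1
  g_2((-2, -3)) = 2
Stationarity residual: grad f(x) + sum_i lambda_i a_i = (0, 0)
  -> stationarity OK
Primal feasibility (all g_i <= 0): FAILS
Dual feasibility (all lambda_i >= 0): OK
Complementary slackness (lambda_i * g_i(x) = 0 for all i): OK

Verdict: the first failing condition is primal_feasibility -> primal.

primal


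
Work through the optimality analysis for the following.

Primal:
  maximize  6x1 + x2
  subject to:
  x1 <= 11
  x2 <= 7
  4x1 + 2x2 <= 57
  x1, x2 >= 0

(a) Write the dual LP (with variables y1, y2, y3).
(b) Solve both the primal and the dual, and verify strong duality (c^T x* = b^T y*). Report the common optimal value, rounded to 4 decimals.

The standard primal-dual pair for 'max c^T x s.t. A x <= b, x >= 0' is:
  Dual:  min b^T y  s.t.  A^T y >= c,  y >= 0.

So the dual LP is:
  minimize  11y1 + 7y2 + 57y3
  subject to:
    y1 + 4y3 >= 6
    y2 + 2y3 >= 1
    y1, y2, y3 >= 0

Solving the primal: x* = (11, 6.5).
  primal value c^T x* = 72.5.
Solving the dual: y* = (4, 0, 0.5).
  dual value b^T y* = 72.5.
Strong duality: c^T x* = b^T y*. Confirmed.

72.5


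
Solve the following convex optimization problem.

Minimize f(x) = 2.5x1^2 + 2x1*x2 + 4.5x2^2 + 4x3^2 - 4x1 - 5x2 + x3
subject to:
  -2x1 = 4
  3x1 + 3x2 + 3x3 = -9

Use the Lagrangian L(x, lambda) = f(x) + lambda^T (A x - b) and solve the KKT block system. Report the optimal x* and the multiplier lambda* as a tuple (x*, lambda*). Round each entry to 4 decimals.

Form the Lagrangian:
  L(x, lambda) = (1/2) x^T Q x + c^T x + lambda^T (A x - b)
Stationarity (grad_x L = 0): Q x + c + A^T lambda = 0.
Primal feasibility: A x = b.

This gives the KKT block system:
  [ Q   A^T ] [ x     ]   [-c ]
  [ A    0  ] [ lambda ] = [ b ]

Solving the linear system:
  x*      = (-2, 0.1176, -1.1176)
  lambda* = (-2.9118, 2.6471)
  f(x*)   = 20.8824

x* = (-2, 0.1176, -1.1176), lambda* = (-2.9118, 2.6471)


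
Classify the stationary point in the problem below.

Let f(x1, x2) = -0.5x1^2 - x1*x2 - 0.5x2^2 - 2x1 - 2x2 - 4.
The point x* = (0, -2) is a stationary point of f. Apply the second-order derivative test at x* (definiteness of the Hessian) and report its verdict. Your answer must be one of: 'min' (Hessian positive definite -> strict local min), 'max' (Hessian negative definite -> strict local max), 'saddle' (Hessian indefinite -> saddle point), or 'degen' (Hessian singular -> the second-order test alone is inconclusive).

Compute the Hessian H = grad^2 f:
  H = [[-1, -1], [-1, -1]]
Verify stationarity: grad f(x*) = H x* + g = (0, 0).
Eigenvalues of H: -2, 0.
H has a zero eigenvalue (singular; negative semidefinite but not definite), so H is neither positive definite, negative definite, nor indefinite. The second-order test alone is inconclusive -> degen.
(Indeed, f is constant along the null direction of H through x*, so x* is not a strict local extremum.)

degen


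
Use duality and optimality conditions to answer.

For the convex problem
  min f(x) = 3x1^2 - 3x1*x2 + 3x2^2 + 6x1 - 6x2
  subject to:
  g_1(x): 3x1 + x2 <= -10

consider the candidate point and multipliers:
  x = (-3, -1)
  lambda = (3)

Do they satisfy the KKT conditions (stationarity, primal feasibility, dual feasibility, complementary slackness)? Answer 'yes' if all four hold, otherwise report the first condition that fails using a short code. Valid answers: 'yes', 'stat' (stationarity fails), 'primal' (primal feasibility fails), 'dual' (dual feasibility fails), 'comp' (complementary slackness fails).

Gradient of f: grad f(x) = Q x + c = (-9, -3)
Constraint values g_i(x) = a_i^T x - b_i:
  g_1((-3, -1)) = 0
Stationarity residual: grad f(x) + sum_i lambda_i a_i = (0, 0)
  -> stationarity OK
Primal feasibility (all g_i <= 0): OK
Dual feasibility (all lambda_i >= 0): OK
Complementary slackness (lambda_i * g_i(x) = 0 for all i): OK

Verdict: yes, KKT holds.

yes


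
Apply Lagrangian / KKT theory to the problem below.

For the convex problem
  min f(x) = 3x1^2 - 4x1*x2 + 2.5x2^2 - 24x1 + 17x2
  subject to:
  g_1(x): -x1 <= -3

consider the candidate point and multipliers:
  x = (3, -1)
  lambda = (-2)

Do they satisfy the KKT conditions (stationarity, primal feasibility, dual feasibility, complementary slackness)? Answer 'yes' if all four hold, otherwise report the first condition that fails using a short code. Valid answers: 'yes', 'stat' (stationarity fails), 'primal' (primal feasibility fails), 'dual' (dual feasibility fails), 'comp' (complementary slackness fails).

Gradient of f: grad f(x) = Q x + c = (-2, 0)
Constraint values g_i(x) = a_i^T x - b_i:
  g_1((3, -1)) = 0
Stationarity residual: grad f(x) + sum_i lambda_i a_i = (0, 0)
  -> stationarity OK
Primal feasibility (all g_i <= 0): OK
Dual feasibility (all lambda_i >= 0): FAILS
Complementary slackness (lambda_i * g_i(x) = 0 for all i): OK

Verdict: the first failing condition is dual_feasibility -> dual.

dual


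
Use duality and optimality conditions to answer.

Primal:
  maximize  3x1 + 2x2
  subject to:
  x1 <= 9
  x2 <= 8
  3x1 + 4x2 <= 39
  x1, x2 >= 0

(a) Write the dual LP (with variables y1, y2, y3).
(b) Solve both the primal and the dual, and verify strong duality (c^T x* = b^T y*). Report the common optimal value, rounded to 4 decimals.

The standard primal-dual pair for 'max c^T x s.t. A x <= b, x >= 0' is:
  Dual:  min b^T y  s.t.  A^T y >= c,  y >= 0.

So the dual LP is:
  minimize  9y1 + 8y2 + 39y3
  subject to:
    y1 + 3y3 >= 3
    y2 + 4y3 >= 2
    y1, y2, y3 >= 0

Solving the primal: x* = (9, 3).
  primal value c^T x* = 33.
Solving the dual: y* = (1.5, 0, 0.5).
  dual value b^T y* = 33.
Strong duality: c^T x* = b^T y*. Confirmed.

33


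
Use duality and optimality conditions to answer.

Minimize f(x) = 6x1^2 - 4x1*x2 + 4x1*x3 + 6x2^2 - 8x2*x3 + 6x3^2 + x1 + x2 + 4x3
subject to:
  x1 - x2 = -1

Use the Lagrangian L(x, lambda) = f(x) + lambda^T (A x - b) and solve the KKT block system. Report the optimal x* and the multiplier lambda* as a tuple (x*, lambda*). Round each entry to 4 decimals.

Form the Lagrangian:
  L(x, lambda) = (1/2) x^T Q x + c^T x + lambda^T (A x - b)
Stationarity (grad_x L = 0): Q x + c + A^T lambda = 0.
Primal feasibility: A x = b.

This gives the KKT block system:
  [ Q   A^T ] [ x     ]   [-c ]
  [ A    0  ] [ lambda ] = [ b ]

Solving the linear system:
  x*      = (-0.5909, 0.4091, 0.1364)
  lambda* = (7.1818)
  f(x*)   = 3.7727

x* = (-0.5909, 0.4091, 0.1364), lambda* = (7.1818)


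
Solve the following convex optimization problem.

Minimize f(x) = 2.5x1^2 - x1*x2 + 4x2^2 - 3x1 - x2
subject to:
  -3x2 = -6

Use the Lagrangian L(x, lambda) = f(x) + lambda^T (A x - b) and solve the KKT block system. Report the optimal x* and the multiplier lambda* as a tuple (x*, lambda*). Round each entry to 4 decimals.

Form the Lagrangian:
  L(x, lambda) = (1/2) x^T Q x + c^T x + lambda^T (A x - b)
Stationarity (grad_x L = 0): Q x + c + A^T lambda = 0.
Primal feasibility: A x = b.

This gives the KKT block system:
  [ Q   A^T ] [ x     ]   [-c ]
  [ A    0  ] [ lambda ] = [ b ]

Solving the linear system:
  x*      = (1, 2)
  lambda* = (4.6667)
  f(x*)   = 11.5

x* = (1, 2), lambda* = (4.6667)


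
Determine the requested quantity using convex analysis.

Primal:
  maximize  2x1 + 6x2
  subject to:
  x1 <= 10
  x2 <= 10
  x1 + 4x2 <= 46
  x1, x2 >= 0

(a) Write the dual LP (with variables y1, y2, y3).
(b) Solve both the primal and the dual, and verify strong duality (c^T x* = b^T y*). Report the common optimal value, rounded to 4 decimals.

The standard primal-dual pair for 'max c^T x s.t. A x <= b, x >= 0' is:
  Dual:  min b^T y  s.t.  A^T y >= c,  y >= 0.

So the dual LP is:
  minimize  10y1 + 10y2 + 46y3
  subject to:
    y1 + y3 >= 2
    y2 + 4y3 >= 6
    y1, y2, y3 >= 0

Solving the primal: x* = (10, 9).
  primal value c^T x* = 74.
Solving the dual: y* = (0.5, 0, 1.5).
  dual value b^T y* = 74.
Strong duality: c^T x* = b^T y*. Confirmed.

74


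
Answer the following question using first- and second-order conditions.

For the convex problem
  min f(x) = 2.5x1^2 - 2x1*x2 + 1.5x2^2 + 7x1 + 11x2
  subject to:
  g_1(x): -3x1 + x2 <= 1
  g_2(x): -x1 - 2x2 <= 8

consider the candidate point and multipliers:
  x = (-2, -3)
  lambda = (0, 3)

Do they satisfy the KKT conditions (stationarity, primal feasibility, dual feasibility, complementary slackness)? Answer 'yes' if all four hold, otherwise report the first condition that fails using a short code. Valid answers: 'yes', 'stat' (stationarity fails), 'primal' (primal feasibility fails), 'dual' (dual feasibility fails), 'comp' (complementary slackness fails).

Gradient of f: grad f(x) = Q x + c = (3, 6)
Constraint values g_i(x) = a_i^T x - b_i:
  g_1((-2, -3)) = 2
  g_2((-2, -3)) = 0
Stationarity residual: grad f(x) + sum_i lambda_i a_i = (0, 0)
  -> stationarity OK
Primal feasibility (all g_i <= 0): FAILS
Dual feasibility (all lambda_i >= 0): OK
Complementary slackness (lambda_i * g_i(x) = 0 for all i): OK

Verdict: the first failing condition is primal_feasibility -> primal.

primal


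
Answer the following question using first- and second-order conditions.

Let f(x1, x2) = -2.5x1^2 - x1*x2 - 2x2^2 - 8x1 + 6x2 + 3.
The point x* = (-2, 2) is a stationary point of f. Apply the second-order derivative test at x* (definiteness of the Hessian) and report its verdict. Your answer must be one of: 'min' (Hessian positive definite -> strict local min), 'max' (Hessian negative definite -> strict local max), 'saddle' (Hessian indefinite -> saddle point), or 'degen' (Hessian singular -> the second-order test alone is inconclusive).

Compute the Hessian H = grad^2 f:
  H = [[-5, -1], [-1, -4]]
Verify stationarity: grad f(x*) = H x* + g = (0, 0).
Eigenvalues of H: -5.618, -3.382.
Both eigenvalues < 0, so H is negative definite -> x* is a strict local max.

max


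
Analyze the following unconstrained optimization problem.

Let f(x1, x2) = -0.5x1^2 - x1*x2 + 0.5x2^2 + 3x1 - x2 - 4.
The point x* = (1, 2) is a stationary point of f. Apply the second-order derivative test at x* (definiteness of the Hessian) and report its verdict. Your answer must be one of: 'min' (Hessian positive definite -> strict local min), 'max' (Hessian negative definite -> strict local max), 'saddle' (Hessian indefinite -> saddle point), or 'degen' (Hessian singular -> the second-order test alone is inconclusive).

Compute the Hessian H = grad^2 f:
  H = [[-1, -1], [-1, 1]]
Verify stationarity: grad f(x*) = H x* + g = (0, 0).
Eigenvalues of H: -1.4142, 1.4142.
Eigenvalues have mixed signs, so H is indefinite -> x* is a saddle point.

saddle


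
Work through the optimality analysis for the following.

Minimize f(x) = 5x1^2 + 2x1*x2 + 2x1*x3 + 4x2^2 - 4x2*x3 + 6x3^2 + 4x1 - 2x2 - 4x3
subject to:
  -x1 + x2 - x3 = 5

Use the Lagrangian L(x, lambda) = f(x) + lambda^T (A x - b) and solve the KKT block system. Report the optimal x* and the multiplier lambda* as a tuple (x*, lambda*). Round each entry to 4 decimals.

Form the Lagrangian:
  L(x, lambda) = (1/2) x^T Q x + c^T x + lambda^T (A x - b)
Stationarity (grad_x L = 0): Q x + c + A^T lambda = 0.
Primal feasibility: A x = b.

This gives the KKT block system:
  [ Q   A^T ] [ x     ]   [-c ]
  [ A    0  ] [ lambda ] = [ b ]

Solving the linear system:
  x*      = (-2.56, 2.98, 0.54)
  lambda* = (-14.56)
  f(x*)   = 27.22

x* = (-2.56, 2.98, 0.54), lambda* = (-14.56)


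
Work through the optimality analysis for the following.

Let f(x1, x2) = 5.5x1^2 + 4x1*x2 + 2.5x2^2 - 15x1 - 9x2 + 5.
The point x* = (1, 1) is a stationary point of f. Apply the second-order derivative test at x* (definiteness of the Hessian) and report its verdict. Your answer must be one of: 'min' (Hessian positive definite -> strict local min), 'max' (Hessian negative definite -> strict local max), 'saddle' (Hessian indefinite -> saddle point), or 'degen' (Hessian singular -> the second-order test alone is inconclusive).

Compute the Hessian H = grad^2 f:
  H = [[11, 4], [4, 5]]
Verify stationarity: grad f(x*) = H x* + g = (0, 0).
Eigenvalues of H: 3, 13.
Both eigenvalues > 0, so H is positive definite -> x* is a strict local min.

min


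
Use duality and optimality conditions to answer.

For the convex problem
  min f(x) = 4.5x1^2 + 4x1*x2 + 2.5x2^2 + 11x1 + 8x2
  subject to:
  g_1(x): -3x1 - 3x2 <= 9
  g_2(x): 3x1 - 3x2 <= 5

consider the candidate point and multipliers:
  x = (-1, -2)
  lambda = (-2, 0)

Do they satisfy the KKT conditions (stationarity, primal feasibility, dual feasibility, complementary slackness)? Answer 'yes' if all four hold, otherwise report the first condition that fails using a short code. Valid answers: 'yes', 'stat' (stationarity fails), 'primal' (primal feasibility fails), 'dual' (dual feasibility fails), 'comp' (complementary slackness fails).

Gradient of f: grad f(x) = Q x + c = (-6, -6)
Constraint values g_i(x) = a_i^T x - b_i:
  g_1((-1, -2)) = 0
  g_2((-1, -2)) = -2
Stationarity residual: grad f(x) + sum_i lambda_i a_i = (0, 0)
  -> stationarity OK
Primal feasibility (all g_i <= 0): OK
Dual feasibility (all lambda_i >= 0): FAILS
Complementary slackness (lambda_i * g_i(x) = 0 for all i): OK

Verdict: the first failing condition is dual_feasibility -> dual.

dual


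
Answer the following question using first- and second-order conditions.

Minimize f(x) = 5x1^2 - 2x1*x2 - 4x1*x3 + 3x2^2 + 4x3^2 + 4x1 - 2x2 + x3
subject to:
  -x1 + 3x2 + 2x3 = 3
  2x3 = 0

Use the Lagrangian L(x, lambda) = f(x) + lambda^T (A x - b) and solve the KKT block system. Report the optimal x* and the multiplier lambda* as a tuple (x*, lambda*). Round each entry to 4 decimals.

Form the Lagrangian:
  L(x, lambda) = (1/2) x^T Q x + c^T x + lambda^T (A x - b)
Stationarity (grad_x L = 0): Q x + c + A^T lambda = 0.
Primal feasibility: A x = b.

This gives the KKT block system:
  [ Q   A^T ] [ x     ]   [-c ]
  [ A    0  ] [ lambda ] = [ b ]

Solving the linear system:
  x*      = (-0.3571, 0.881, 0)
  lambda* = (-1.3333, 0.119)
  f(x*)   = 0.4048

x* = (-0.3571, 0.881, 0), lambda* = (-1.3333, 0.119)


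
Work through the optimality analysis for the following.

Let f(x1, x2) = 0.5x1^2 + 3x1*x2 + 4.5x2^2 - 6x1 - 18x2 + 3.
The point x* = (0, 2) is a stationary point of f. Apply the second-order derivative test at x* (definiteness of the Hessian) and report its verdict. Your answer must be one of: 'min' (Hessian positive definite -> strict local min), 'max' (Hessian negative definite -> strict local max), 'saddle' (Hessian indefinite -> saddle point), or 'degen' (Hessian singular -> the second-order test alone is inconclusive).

Compute the Hessian H = grad^2 f:
  H = [[1, 3], [3, 9]]
Verify stationarity: grad f(x*) = H x* + g = (0, 0).
Eigenvalues of H: 0, 10.
H has a zero eigenvalue (singular; positive semidefinite but not definite), so H is neither positive definite, negative definite, nor indefinite. The second-order test alone is inconclusive -> degen.
(Indeed, f is constant along the null direction of H through x*, so x* is not a strict local extremum.)

degen


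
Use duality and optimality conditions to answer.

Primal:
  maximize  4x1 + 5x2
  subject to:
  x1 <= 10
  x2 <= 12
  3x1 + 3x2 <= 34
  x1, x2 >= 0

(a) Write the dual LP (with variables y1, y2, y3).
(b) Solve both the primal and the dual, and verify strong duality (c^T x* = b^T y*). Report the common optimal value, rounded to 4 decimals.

The standard primal-dual pair for 'max c^T x s.t. A x <= b, x >= 0' is:
  Dual:  min b^T y  s.t.  A^T y >= c,  y >= 0.

So the dual LP is:
  minimize  10y1 + 12y2 + 34y3
  subject to:
    y1 + 3y3 >= 4
    y2 + 3y3 >= 5
    y1, y2, y3 >= 0

Solving the primal: x* = (0, 11.3333).
  primal value c^T x* = 56.6667.
Solving the dual: y* = (0, 0, 1.6667).
  dual value b^T y* = 56.6667.
Strong duality: c^T x* = b^T y*. Confirmed.

56.6667


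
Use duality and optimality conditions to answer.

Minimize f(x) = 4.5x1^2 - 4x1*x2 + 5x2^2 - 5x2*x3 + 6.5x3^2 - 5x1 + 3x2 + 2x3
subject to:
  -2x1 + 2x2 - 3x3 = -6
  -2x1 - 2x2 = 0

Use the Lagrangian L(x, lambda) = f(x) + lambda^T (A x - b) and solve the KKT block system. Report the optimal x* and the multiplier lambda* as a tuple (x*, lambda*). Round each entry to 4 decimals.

Form the Lagrangian:
  L(x, lambda) = (1/2) x^T Q x + c^T x + lambda^T (A x - b)
Stationarity (grad_x L = 0): Q x + c + A^T lambda = 0.
Primal feasibility: A x = b.

This gives the KKT block system:
  [ Q   A^T ] [ x     ]   [-c ]
  [ A    0  ] [ lambda ] = [ b ]

Solving the linear system:
  x*      = (0.9607, -0.9607, 0.719)
  lambda* = (5.3837, -1.639)
  f(x*)   = 13.0272

x* = (0.9607, -0.9607, 0.719), lambda* = (5.3837, -1.639)


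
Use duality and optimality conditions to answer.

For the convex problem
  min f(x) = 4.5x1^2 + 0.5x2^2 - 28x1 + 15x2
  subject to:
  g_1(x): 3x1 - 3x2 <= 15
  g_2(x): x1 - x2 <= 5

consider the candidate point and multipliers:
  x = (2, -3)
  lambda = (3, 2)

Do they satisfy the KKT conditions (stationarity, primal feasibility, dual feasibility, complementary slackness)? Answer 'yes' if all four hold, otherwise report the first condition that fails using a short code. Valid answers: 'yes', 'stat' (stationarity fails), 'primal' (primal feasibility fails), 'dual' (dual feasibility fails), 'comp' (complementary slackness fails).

Gradient of f: grad f(x) = Q x + c = (-10, 12)
Constraint values g_i(x) = a_i^T x - b_i:
  g_1((2, -3)) = 0
  g_2((2, -3)) = 0
Stationarity residual: grad f(x) + sum_i lambda_i a_i = (1, 1)
  -> stationarity FAILS
Primal feasibility (all g_i <= 0): OK
Dual feasibility (all lambda_i >= 0): OK
Complementary slackness (lambda_i * g_i(x) = 0 for all i): OK

Verdict: the first failing condition is stationarity -> stat.

stat


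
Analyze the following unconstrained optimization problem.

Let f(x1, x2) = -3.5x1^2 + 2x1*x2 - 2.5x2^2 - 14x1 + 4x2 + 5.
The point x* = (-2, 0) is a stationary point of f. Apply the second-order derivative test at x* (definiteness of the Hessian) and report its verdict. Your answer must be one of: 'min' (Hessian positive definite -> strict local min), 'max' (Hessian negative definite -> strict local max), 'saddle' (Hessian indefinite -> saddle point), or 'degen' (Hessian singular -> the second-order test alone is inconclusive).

Compute the Hessian H = grad^2 f:
  H = [[-7, 2], [2, -5]]
Verify stationarity: grad f(x*) = H x* + g = (0, 0).
Eigenvalues of H: -8.2361, -3.7639.
Both eigenvalues < 0, so H is negative definite -> x* is a strict local max.

max


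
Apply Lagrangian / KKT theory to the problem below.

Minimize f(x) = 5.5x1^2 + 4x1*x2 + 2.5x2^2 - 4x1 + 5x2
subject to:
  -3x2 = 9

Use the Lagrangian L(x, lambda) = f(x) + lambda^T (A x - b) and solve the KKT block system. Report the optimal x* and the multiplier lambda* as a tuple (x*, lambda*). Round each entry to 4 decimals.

Form the Lagrangian:
  L(x, lambda) = (1/2) x^T Q x + c^T x + lambda^T (A x - b)
Stationarity (grad_x L = 0): Q x + c + A^T lambda = 0.
Primal feasibility: A x = b.

This gives the KKT block system:
  [ Q   A^T ] [ x     ]   [-c ]
  [ A    0  ] [ lambda ] = [ b ]

Solving the linear system:
  x*      = (1.4545, -3)
  lambda* = (-1.3939)
  f(x*)   = -4.1364

x* = (1.4545, -3), lambda* = (-1.3939)


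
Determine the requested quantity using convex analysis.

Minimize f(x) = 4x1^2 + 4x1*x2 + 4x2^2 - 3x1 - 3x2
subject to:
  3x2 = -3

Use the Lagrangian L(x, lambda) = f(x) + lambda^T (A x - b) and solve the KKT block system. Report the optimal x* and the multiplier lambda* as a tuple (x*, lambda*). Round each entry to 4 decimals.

Form the Lagrangian:
  L(x, lambda) = (1/2) x^T Q x + c^T x + lambda^T (A x - b)
Stationarity (grad_x L = 0): Q x + c + A^T lambda = 0.
Primal feasibility: A x = b.

This gives the KKT block system:
  [ Q   A^T ] [ x     ]   [-c ]
  [ A    0  ] [ lambda ] = [ b ]

Solving the linear system:
  x*      = (0.875, -1)
  lambda* = (2.5)
  f(x*)   = 3.9375

x* = (0.875, -1), lambda* = (2.5)


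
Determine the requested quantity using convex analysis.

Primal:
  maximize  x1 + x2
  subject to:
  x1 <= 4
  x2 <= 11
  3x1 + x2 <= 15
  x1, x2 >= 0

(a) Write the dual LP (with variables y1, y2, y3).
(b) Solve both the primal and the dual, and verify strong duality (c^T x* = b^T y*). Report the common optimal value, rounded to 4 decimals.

The standard primal-dual pair for 'max c^T x s.t. A x <= b, x >= 0' is:
  Dual:  min b^T y  s.t.  A^T y >= c,  y >= 0.

So the dual LP is:
  minimize  4y1 + 11y2 + 15y3
  subject to:
    y1 + 3y3 >= 1
    y2 + y3 >= 1
    y1, y2, y3 >= 0

Solving the primal: x* = (1.3333, 11).
  primal value c^T x* = 12.3333.
Solving the dual: y* = (0, 0.6667, 0.3333).
  dual value b^T y* = 12.3333.
Strong duality: c^T x* = b^T y*. Confirmed.

12.3333


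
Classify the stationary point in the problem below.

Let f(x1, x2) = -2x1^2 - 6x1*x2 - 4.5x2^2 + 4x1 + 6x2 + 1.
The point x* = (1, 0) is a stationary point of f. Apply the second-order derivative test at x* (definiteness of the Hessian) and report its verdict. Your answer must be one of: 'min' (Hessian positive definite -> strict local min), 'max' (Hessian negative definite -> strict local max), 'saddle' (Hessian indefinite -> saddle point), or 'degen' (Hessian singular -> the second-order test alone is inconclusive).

Compute the Hessian H = grad^2 f:
  H = [[-4, -6], [-6, -9]]
Verify stationarity: grad f(x*) = H x* + g = (0, 0).
Eigenvalues of H: -13, 0.
H has a zero eigenvalue (singular; negative semidefinite but not definite), so H is neither positive definite, negative definite, nor indefinite. The second-order test alone is inconclusive -> degen.
(Indeed, f is constant along the null direction of H through x*, so x* is not a strict local extremum.)

degen


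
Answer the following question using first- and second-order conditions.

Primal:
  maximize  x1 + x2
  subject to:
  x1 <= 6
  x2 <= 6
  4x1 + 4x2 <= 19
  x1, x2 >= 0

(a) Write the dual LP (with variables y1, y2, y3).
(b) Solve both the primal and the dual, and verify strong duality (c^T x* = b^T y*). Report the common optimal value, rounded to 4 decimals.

The standard primal-dual pair for 'max c^T x s.t. A x <= b, x >= 0' is:
  Dual:  min b^T y  s.t.  A^T y >= c,  y >= 0.

So the dual LP is:
  minimize  6y1 + 6y2 + 19y3
  subject to:
    y1 + 4y3 >= 1
    y2 + 4y3 >= 1
    y1, y2, y3 >= 0

Solving the primal: x* = (4.75, 0).
  primal value c^T x* = 4.75.
Solving the dual: y* = (0, 0, 0.25).
  dual value b^T y* = 4.75.
Strong duality: c^T x* = b^T y*. Confirmed.

4.75


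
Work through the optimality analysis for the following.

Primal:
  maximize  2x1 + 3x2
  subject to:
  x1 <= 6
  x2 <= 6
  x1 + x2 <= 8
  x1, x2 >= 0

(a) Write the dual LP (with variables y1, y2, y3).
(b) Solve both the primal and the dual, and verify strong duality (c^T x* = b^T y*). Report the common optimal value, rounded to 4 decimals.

The standard primal-dual pair for 'max c^T x s.t. A x <= b, x >= 0' is:
  Dual:  min b^T y  s.t.  A^T y >= c,  y >= 0.

So the dual LP is:
  minimize  6y1 + 6y2 + 8y3
  subject to:
    y1 + y3 >= 2
    y2 + y3 >= 3
    y1, y2, y3 >= 0

Solving the primal: x* = (2, 6).
  primal value c^T x* = 22.
Solving the dual: y* = (0, 1, 2).
  dual value b^T y* = 22.
Strong duality: c^T x* = b^T y*. Confirmed.

22


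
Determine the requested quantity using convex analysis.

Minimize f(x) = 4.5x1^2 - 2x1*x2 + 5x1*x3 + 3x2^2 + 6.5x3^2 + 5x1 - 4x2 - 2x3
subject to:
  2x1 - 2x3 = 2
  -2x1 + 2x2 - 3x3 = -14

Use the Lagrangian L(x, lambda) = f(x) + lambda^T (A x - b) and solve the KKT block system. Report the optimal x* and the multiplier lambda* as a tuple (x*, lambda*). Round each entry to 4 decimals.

Form the Lagrangian:
  L(x, lambda) = (1/2) x^T Q x + c^T x + lambda^T (A x - b)
Stationarity (grad_x L = 0): Q x + c + A^T lambda = 0.
Primal feasibility: A x = b.

This gives the KKT block system:
  [ Q   A^T ] [ x     ]   [-c ]
  [ A    0  ] [ lambda ] = [ b ]

Solving the linear system:
  x*      = (2.2773, -2.8067, 1.2773)
  lambda* = (-6.0504, 12.6975)
  f(x*)   = 104.9622

x* = (2.2773, -2.8067, 1.2773), lambda* = (-6.0504, 12.6975)


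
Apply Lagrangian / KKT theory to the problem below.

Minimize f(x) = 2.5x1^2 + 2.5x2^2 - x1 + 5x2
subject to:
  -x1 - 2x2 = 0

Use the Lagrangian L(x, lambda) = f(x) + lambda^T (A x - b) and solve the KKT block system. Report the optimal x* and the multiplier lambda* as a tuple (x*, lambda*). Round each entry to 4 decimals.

Form the Lagrangian:
  L(x, lambda) = (1/2) x^T Q x + c^T x + lambda^T (A x - b)
Stationarity (grad_x L = 0): Q x + c + A^T lambda = 0.
Primal feasibility: A x = b.

This gives the KKT block system:
  [ Q   A^T ] [ x     ]   [-c ]
  [ A    0  ] [ lambda ] = [ b ]

Solving the linear system:
  x*      = (0.56, -0.28)
  lambda* = (1.8)
  f(x*)   = -0.98

x* = (0.56, -0.28), lambda* = (1.8)


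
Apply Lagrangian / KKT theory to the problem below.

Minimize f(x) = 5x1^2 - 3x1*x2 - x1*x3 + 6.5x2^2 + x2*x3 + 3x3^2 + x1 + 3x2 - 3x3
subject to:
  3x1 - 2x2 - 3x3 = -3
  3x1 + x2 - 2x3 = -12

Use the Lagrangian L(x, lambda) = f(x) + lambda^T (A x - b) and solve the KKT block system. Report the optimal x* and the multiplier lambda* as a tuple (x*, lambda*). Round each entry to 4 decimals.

Form the Lagrangian:
  L(x, lambda) = (1/2) x^T Q x + c^T x + lambda^T (A x - b)
Stationarity (grad_x L = 0): Q x + c + A^T lambda = 0.
Primal feasibility: A x = b.

This gives the KKT block system:
  [ Q   A^T ] [ x     ]   [-c ]
  [ A    0  ] [ lambda ] = [ b ]

Solving the linear system:
  x*      = (-2.4206, -3.2483, 0.7449)
  lambda* = (-8.8287, 13.564)
  f(x*)   = 60.9408

x* = (-2.4206, -3.2483, 0.7449), lambda* = (-8.8287, 13.564)


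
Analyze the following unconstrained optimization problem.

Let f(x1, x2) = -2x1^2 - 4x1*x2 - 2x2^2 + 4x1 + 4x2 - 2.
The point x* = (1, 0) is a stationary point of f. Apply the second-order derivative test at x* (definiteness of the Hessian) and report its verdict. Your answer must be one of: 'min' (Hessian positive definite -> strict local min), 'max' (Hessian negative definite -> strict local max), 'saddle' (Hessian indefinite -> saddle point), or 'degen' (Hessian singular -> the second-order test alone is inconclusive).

Compute the Hessian H = grad^2 f:
  H = [[-4, -4], [-4, -4]]
Verify stationarity: grad f(x*) = H x* + g = (0, 0).
Eigenvalues of H: -8, 0.
H has a zero eigenvalue (singular; negative semidefinite but not definite), so H is neither positive definite, negative definite, nor indefinite. The second-order test alone is inconclusive -> degen.
(Indeed, f is constant along the null direction of H through x*, so x* is not a strict local extremum.)

degen


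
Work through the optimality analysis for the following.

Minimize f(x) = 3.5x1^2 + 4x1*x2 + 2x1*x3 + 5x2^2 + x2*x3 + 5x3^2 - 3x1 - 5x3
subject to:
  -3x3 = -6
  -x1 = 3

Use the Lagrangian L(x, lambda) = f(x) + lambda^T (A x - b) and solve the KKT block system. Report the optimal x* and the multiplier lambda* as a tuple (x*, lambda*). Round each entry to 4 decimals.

Form the Lagrangian:
  L(x, lambda) = (1/2) x^T Q x + c^T x + lambda^T (A x - b)
Stationarity (grad_x L = 0): Q x + c + A^T lambda = 0.
Primal feasibility: A x = b.

This gives the KKT block system:
  [ Q   A^T ] [ x     ]   [-c ]
  [ A    0  ] [ lambda ] = [ b ]

Solving the linear system:
  x*      = (-3, 1, 2)
  lambda* = (3.3333, -16)
  f(x*)   = 33.5

x* = (-3, 1, 2), lambda* = (3.3333, -16)


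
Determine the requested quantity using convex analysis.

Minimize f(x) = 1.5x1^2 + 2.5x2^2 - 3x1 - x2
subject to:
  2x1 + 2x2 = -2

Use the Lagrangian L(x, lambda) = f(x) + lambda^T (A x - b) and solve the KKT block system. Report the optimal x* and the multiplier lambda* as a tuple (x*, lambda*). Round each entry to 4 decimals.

Form the Lagrangian:
  L(x, lambda) = (1/2) x^T Q x + c^T x + lambda^T (A x - b)
Stationarity (grad_x L = 0): Q x + c + A^T lambda = 0.
Primal feasibility: A x = b.

This gives the KKT block system:
  [ Q   A^T ] [ x     ]   [-c ]
  [ A    0  ] [ lambda ] = [ b ]

Solving the linear system:
  x*      = (-0.375, -0.625)
  lambda* = (2.0625)
  f(x*)   = 2.9375

x* = (-0.375, -0.625), lambda* = (2.0625)


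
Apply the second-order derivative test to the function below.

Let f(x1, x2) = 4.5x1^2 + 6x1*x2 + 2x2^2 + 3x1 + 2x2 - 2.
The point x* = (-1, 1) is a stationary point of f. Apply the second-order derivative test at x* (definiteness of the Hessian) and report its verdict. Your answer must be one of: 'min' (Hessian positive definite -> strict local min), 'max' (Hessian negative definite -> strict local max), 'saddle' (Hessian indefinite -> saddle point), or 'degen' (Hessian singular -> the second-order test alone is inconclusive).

Compute the Hessian H = grad^2 f:
  H = [[9, 6], [6, 4]]
Verify stationarity: grad f(x*) = H x* + g = (0, 0).
Eigenvalues of H: 0, 13.
H has a zero eigenvalue (singular; positive semidefinite but not definite), so H is neither positive definite, negative definite, nor indefinite. The second-order test alone is inconclusive -> degen.
(Indeed, f is constant along the null direction of H through x*, so x* is not a strict local extremum.)

degen
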